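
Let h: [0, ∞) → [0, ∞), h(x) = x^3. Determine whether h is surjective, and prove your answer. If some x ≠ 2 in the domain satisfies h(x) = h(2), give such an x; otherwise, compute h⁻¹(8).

2

For any y ∈ [0, ∞), x = y^{1/3} ∈ [0, ∞) gives h(x) = y, so h is surjective.
Since x ↦ x^3 is strictly increasing on [0, ∞), it is injective there, so no x ≠ 2 in the domain has h(x) = h(2). We therefore compute h⁻¹(8) = 8^{1/3} = 2 (indeed 2^3 = 8).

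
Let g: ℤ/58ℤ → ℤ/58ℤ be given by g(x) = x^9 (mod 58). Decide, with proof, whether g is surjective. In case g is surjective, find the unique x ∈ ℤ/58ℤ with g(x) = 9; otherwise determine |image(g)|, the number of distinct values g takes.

Computing x^9 mod 58 for each x (by repeated squaring, reducing mod 58 at every step), the values g(0), g(1), …, g(57) are: 0, 1, 48, 21, 42, 33, 22, 49, 44, 35, 18, 31, 12, 5, 32, 55, 24, 17, 56, 11, 52, 43, 38, 7, 54, 45, 8, 39, 28, 29, 30, 19, 50, 13, 4, 51, 20, 15, 6, 47, 2, 41, 34, 3, 26, 53, 46, 27, 40, 23, 14, 9, 36, 25, 16, 37, 10, 57.
Every element of ℤ/58ℤ appears exactly once in this list, so g is a bijection, and in particular surjective.
Since g is surjective, we read off the preimage of 9 from the same table: g(51) = 9, so g⁻¹(9) = 51.

51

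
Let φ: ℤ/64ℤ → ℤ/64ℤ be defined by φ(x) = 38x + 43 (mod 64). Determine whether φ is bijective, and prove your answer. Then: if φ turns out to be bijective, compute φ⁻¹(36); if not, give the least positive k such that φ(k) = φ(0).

32

We have gcd(38, 64) = 2 > 1. Taking s = 0 and t = 32: φ(0) = 43 and φ(32) = 38·32 + 43 = 1259 ≡ 43 (mod 64).
So φ(0) = φ(32) while 0 ≠ 32, therefore φ is not injective, hence not bijective.
Since φ is not bijective, we find the least positive k with φ(k) = φ(0): this means 38k ≡ 0 (mod 64), i.e. 64 ∣ 38k. Since gcd(38, 64) = 2, dividing through by 2 this holds exactly when 32 ∣ 19k, and as gcd(19, 32) = 1, exactly when 32 ∣ k.
The smallest positive such k is 32.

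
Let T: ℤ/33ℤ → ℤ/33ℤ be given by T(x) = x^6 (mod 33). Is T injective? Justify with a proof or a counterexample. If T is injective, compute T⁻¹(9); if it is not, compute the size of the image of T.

T(4): Repeated squaring mod 33: 4^1 ≡ 4, 4^2 ≡ 4² = 16, 4^4 ≡ 16² = 256 ≡ 25. Since 6 = 4 + 2, 4^6 ≡ 25·16: 25·16 = 400 ≡ 4. So 4^6 ≡ 4 (mod 33).
T(7): Repeated squaring mod 33: 7^1 ≡ 7, 7^2 ≡ 7² = 49 ≡ 16, 7^4 ≡ 16² = 256 ≡ 25. Since 6 = 4 + 2, 7^6 ≡ 25·16: 25·16 = 400 ≡ 4. So 7^6 ≡ 4 (mod 33).
So T(4) = T(7) = 4 while 4 ≠ 7, therefore T is not injective.
Since T is not injective, we determine |image(T)|. Computing x^6 mod 33 for each x (by repeated squaring, reducing mod 33 at every step), the values T(0), T(1), …, T(32) are: 0, 1, 31, 3, 4, 16, 27, 4, 25, 9, 1, 22, 12, 31, 25, 15, 16, 16, 15, 25, 31, 12, 22, 1, 9, 25, 4, 27, 16, 4, 3, 31, 1.
The distinct values are {0, 1, 3, 4, 9, 12, 15, 16, 22, 25, 27, 31}; there are 12 of them.

12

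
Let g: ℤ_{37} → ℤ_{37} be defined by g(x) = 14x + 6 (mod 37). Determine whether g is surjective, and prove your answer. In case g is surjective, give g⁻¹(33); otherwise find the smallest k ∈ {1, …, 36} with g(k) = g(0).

31

Since gcd(14, 37) = 1, 14 is invertible modulo 37. Euclid's algorithm: 37 = 2·14 + 9, 14 = 1·9 + 5, 9 = 1·5 + 4, 5 = 1·4 + 1; back-substituting gives 1 = 8·14 − 3·37, so 14⁻¹ ≡ 8 (mod 37).
Then y ↦ 8(y − 6) is a two-sided inverse to g, so every y ∈ ℤ_{37} has a preimage.
So g is surjective.
Since g is surjective, we find g⁻¹(33): we need 14x ≡ 33 − 6 ≡ 27 (mod 37). Using 14⁻¹ = 8: x ≡ 8·27 = 216 = 5·37 + 31, so x = 31.
Check: g(31) = 14·31 + 6 = 440 = 11·37 + 33 ≡ 33 (mod 37).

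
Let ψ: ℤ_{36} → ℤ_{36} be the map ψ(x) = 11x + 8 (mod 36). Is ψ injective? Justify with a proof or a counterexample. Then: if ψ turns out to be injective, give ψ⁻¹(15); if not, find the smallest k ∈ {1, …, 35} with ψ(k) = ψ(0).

17

If ψ(a) = ψ(b), then 11a ≡ 11b (mod 36). Because gcd(11, 36) = 1, we may cancel 11 to get a ≡ b (mod 36).
Thus ψ is injective.
We now compute 11⁻¹ mod 36 explicitly. Euclid's algorithm: 36 = 3·11 + 3, 11 = 3·3 + 2, 3 = 1·2 + 1; back-substituting gives 1 = 23·11 − 7·36, so 11⁻¹ ≡ 23 (mod 36).
Since ψ is injective, we find ψ⁻¹(15): we need 11x ≡ 15 − 8 ≡ 7 (mod 36). Using 11⁻¹ = 23: x ≡ 23·7 = 161 = 4·36 + 17, so x = 17.
Check: ψ(17) = 11·17 + 8 = 195 = 5·36 + 15 ≡ 15 (mod 36).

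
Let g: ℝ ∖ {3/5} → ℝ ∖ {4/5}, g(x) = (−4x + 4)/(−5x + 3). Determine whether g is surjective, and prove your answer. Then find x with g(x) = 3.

5/11

For any y ≠ 4/5, solving y(−5x + 3) = −4x + 4 for x gives a well-defined x ≠ 3/5. So g is surjective.
Solving g(x) = 3: cross-multiplying gives −4x + 4 = 3(−5x + 3), which rearranges to 11x = 5, so x = 5/11.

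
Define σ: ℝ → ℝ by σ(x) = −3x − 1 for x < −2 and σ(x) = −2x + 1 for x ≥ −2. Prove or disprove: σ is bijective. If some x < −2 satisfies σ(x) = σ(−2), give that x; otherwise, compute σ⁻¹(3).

-1

Both pieces are strictly decreasing (slopes −3 and −2), so each is injective on its own interval.
The left piece maps (−∞, −2) onto (5, ∞); the right piece maps [−2, ∞) onto (−∞, 5].
Since 5 = 5, the images partition ℝ: σ is injective and surjective, hence bijective.
Because the two images are disjoint, no x < −2 has σ(x) = σ(−2), so we compute σ⁻¹(3): 3 lies in (−∞, 5], so solve −2x + 1 = 3: x = (3 − 1)/(−2) = −1.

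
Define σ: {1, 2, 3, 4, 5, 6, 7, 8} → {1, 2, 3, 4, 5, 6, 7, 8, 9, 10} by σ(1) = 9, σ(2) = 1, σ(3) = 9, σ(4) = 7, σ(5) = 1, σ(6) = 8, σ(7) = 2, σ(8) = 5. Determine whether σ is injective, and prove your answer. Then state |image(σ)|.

6

σ(1) = 9 = σ(3) with 1 ≠ 3, so σ is not injective.
The image of σ is {1, 2, 5, 7, 8, 9}, which has 6 elements.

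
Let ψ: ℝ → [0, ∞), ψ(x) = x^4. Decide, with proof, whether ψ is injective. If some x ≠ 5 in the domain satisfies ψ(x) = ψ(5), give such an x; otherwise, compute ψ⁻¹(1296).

ψ(5) = 625 = (−5)^4 = ψ(−5) (since 4 is even), with 5 ≠ −5. So ψ is not injective.
For the follow-up, such an x exists: taking x = −5 ∈ ℝ gives ψ(−5) = 625 = ψ(5) with −5 ≠ 5.

-5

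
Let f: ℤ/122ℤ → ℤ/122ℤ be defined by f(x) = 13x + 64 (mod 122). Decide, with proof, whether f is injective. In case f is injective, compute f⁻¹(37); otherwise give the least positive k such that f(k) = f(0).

Suppose f(a) = f(b) in ℤ/122ℤ. Then 13a + 64 ≡ 13b + 64 (mod 122), so 13(a − b) ≡ 0 (mod 122).
Since gcd(13, 122) = 1, 13 is invertible modulo 122, therefore a − b ≡ 0 (mod 122), i.e. a = b.
Hence f is injective.
We now compute 13⁻¹ mod 122 explicitly. Euclid's algorithm: 122 = 9·13 + 5, 13 = 2·5 + 3, 5 = 1·3 + 2, 3 = 1·2 + 1; back-substituting gives 1 = 47·13 − 5·122, so 13⁻¹ ≡ 47 (mod 122).
Since f is injective, we find f⁻¹(37): we need 13x ≡ 37 − 64 ≡ 95 (mod 122). Using 13⁻¹ = 47: x ≡ 47·95 = 4465 = 36·122 + 73, so x = 73.
Check: f(73) = 13·73 + 64 = 1013 = 8·122 + 37 ≡ 37 (mod 122).

73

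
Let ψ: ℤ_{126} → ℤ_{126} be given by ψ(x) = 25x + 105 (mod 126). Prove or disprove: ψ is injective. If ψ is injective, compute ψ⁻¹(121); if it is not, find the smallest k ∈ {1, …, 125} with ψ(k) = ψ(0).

46

Recall: ψ is injective if ψ(a) = ψ(b) implies a = b.
Suppose ψ(a) = ψ(b) in ℤ_{126}. Then 25a + 105 ≡ 25b + 105 (mod 126), hence 25(a − b) ≡ 0 (mod 126).
Since gcd(25, 126) = 1, 25 is invertible modulo 126, thus a − b ≡ 0 (mod 126), i.e. a = b.
Therefore ψ is injective.
We now compute 25⁻¹ mod 126 explicitly. Euclid's algorithm: 126 = 5·25 + 1; back-substituting gives 1 = 121·25 − 24·126, so 25⁻¹ ≡ 121 (mod 126).
Since ψ is injective, we find ψ⁻¹(121): we need 25x ≡ 121 − 105 ≡ 16 (mod 126). Using 25⁻¹ = 121: x ≡ 121·16 = 1936 = 15·126 + 46, so x = 46.
Check: ψ(46) = 25·46 + 105 = 1255 = 9·126 + 121 ≡ 121 (mod 126).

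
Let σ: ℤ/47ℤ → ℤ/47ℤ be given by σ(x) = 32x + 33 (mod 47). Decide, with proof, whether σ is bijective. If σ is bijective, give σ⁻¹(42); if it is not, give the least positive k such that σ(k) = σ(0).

If σ(x_1) = σ(x_2), then 32x_1 ≡ 32x_2 (mod 47). Because gcd(32, 47) = 1, we may cancel 32 to get x_1 ≡ x_2 (mod 47).
We now compute 32⁻¹ mod 47 explicitly. Euclid's algorithm: 47 = 1·32 + 15, 32 = 2·15 + 2, 15 = 7·2 + 1; back-substituting gives 1 = 25·32 − 17·47, so 32⁻¹ ≡ 25 (mod 47).
Then y ↦ 25(y − 33) is a two-sided inverse to σ, so every y ∈ ℤ/47ℤ has a preimage.
Hence σ is bijective.
Since σ is bijective, we compute σ⁻¹(42): solve 32x + 33 ≡ 42 (mod 47), i.e. 32x ≡ 9 (mod 47).
Multiplying by 32⁻¹ = 25 gives x ≡ 25·9 = 225 = 4·47 + 37 ≡ 37 (mod 47).
Check: σ(37) = 32·37 + 33 = 1217 = 25·47 + 42 ≡ 42 (mod 47).

37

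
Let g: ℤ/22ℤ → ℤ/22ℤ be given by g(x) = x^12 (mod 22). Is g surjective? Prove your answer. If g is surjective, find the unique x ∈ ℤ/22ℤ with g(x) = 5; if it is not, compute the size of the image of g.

g(10): Repeated squaring mod 22: 10^1 ≡ 10, 10^2 ≡ 10² = 100 ≡ 12, 10^4 ≡ 12² = 144 ≡ 12, 10^8 ≡ 12² = 144 ≡ 12. Since 12 = 8 + 4, 10^12 ≡ 12·12: 12·12 = 144 ≡ 12. So 10^12 ≡ 12 (mod 22).
g(12): Repeated squaring mod 22: 12^1 ≡ 12, 12^2 ≡ 12² = 144 ≡ 12, 12^4 ≡ 12² = 144 ≡ 12, 12^8 ≡ 12² = 144 ≡ 12. Since 12 = 8 + 4, 12^12 ≡ 12·12: 12·12 = 144 ≡ 12. So 12^12 ≡ 12 (mod 22).
So g(10) = g(12) = 12 while 10 ≠ 12, therefore g is not injective.
A non-injective map from the 22-element set ℤ/22ℤ to itself takes at most 21 distinct values, so it cannot be surjective. Therefore g is not surjective.
Since g is not surjective, we determine |image(g)|. Computing x^12 mod 22 for each x (by repeated squaring, reducing mod 22 at every step), the values g(0), g(1), …, g(21) are: 0, 1, 4, 9, 16, 3, 14, 5, 20, 15, 12, 11, 12, 15, 20, 5, 14, 3, 16, 9, 4, 1.
The distinct values are {0, 1, 3, 4, 5, 9, 11, 12, 14, 15, 16, 20}; there are 12 of them.

12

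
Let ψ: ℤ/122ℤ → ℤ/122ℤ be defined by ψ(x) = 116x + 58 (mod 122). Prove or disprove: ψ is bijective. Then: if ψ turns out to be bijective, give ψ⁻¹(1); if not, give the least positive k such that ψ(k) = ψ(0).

Recall: injectivity means: for all a, b in the domain, ψ(a) = ψ(b) implies a = b.
We have gcd(116, 122) = 2 > 1. Taking a = 0 and b = 61: ψ(0) = 58 and ψ(61) = 116·61 + 58 = 7134 ≡ 58 (mod 122).
So ψ(0) = ψ(61) while 0 ≠ 61, hence ψ is not injective, hence not bijective.
Since ψ is not bijective, we find the least positive k with ψ(k) = ψ(0): this means 116k ≡ 0 (mod 122), i.e. 122 ∣ 116k. Since gcd(116, 122) = 2, dividing through by 2 this holds exactly when 61 ∣ 58k, and as gcd(58, 61) = 1, exactly when 61 ∣ k.
The smallest positive such k is 61.

61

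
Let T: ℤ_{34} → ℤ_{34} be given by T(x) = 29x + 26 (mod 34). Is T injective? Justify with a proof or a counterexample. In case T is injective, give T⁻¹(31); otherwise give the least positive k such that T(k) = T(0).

33

Recall: T is injective when T(u) = T(v) forces u = v.
If T(u) = T(v), then 29u ≡ 29v (mod 34). Because gcd(29, 34) = 1, we may cancel 29 to get u ≡ v (mod 34).
Therefore T is injective.
We now compute 29⁻¹ mod 34 explicitly. Euclid's algorithm: 34 = 1·29 + 5, 29 = 5·5 + 4, 5 = 1·4 + 1; back-substituting gives 1 = 27·29 − 23·34, so 29⁻¹ ≡ 27 (mod 34).
Since T is injective, we compute T⁻¹(31): solve 29x + 26 ≡ 31 (mod 34), i.e. 29x ≡ 5 (mod 34).
Multiplying by 29⁻¹ = 27 gives x ≡ 27·5 = 135 = 3·34 + 33 ≡ 33 (mod 34).
Check: T(33) = 29·33 + 26 = 983 = 28·34 + 31 ≡ 31 (mod 34).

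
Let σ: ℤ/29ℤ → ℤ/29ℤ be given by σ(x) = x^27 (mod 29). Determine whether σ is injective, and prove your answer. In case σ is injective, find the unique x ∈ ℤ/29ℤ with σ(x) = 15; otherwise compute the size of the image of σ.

2

Since 29 is prime, the nonzero elements of ℤ/29ℤ form a cyclic group of order 28.
As gcd(27, 28) = 1, raising to the 27th power is a bijection on this group: if a^27 ≡ b^27 then (ab^{−1})^27 = 1, and the only element of order dividing gcd(27, 28) = 1 is 1, so a = b.
With σ(0) = 0 this makes σ injective on all of ℤ/29ℤ, hence bijective (finite equal-size domain and codomain). In particular σ is injective.
Since σ is injective, we find the preimage of 15. The inverse of x ↦ x^27 on (ℤ/29ℤ)^× is x ↦ x^27, because 27·27 = 729 = 26·28 + 1 ≡ 1 (mod 28) and x^{28} = 1 for x ≠ 0 (Fermat). So σ⁻¹(15) = 15^27 mod 29.
Repeated squaring mod 29: 15^1 ≡ 15, 15^2 ≡ 15² = 225 ≡ 22, 15^4 ≡ 22² = 484 ≡ 20, 15^8 ≡ 20² = 400 ≡ 23, 15^16 ≡ 23² = 529 ≡ 7. Since 27 = 16 + 8 + 2 + 1, 15^27 ≡ 7·23·22·15: 7·23 = 161 ≡ 16, then 16·22 = 352 ≡ 4, then 4·15 = 60 ≡ 2. So 15^27 ≡ 2 (mod 29).
Hence σ⁻¹(15) = 2.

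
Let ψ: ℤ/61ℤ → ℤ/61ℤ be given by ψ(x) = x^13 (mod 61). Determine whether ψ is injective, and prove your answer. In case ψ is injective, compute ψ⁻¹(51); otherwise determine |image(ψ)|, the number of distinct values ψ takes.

26

Since 61 is prime, the nonzero elements of ℤ/61ℤ form a cyclic group of order 60.
As gcd(13, 60) = 1, raising to the 13th power is a bijection on this group: if u^13 ≡ v^13 then (uv^{−1})^13 = 1, and the only element of order dividing gcd(13, 60) = 1 is 1, so u = v.
With ψ(0) = 0 this makes ψ injective on all of ℤ/61ℤ, hence bijective (finite equal-size domain and codomain). In particular ψ is injective.
Since ψ is injective, we find the preimage of 51. The inverse of x ↦ x^13 on (ℤ/61ℤ)^× is x ↦ x^37, because 13·37 = 481 = 8·60 + 1 ≡ 1 (mod 60) and x^{60} = 1 for x ≠ 0 (Fermat). So ψ⁻¹(51) = 51^37 mod 61.
Repeated squaring mod 61: 51^1 ≡ 51, 51^2 ≡ 51² = 2601 ≡ 39, 51^4 ≡ 39² = 1521 ≡ 57, 51^8 ≡ 57² = 3249 ≡ 16, 51^16 ≡ 16² = 256 ≡ 12, 51^32 ≡ 12² = 144 ≡ 22. Since 37 = 32 + 4 + 1, 51^37 ≡ 22·57·51: 22·57 = 1254 ≡ 34, then 34·51 = 1734 ≡ 26. So 51^37 ≡ 26 (mod 61).
Hence ψ⁻¹(51) = 26.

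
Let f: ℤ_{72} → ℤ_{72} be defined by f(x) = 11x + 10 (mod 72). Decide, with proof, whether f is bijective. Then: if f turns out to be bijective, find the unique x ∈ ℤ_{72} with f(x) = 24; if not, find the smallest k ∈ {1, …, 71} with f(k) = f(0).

Recall: f is injective when f(x_1) = f(x_2) forces x_1 = x_2.
Suppose f(x_1) = f(x_2) in ℤ_{72}. Then 11x_1 + 10 ≡ 11x_2 + 10 (mod 72), thus 11(x_1 − x_2) ≡ 0 (mod 72).
Since gcd(11, 72) = 1, 11 is invertible modulo 72, hence x_1 − x_2 ≡ 0 (mod 72), i.e. x_1 = x_2.
We now compute 11⁻¹ mod 72 explicitly. Euclid's algorithm: 72 = 6·11 + 6, 11 = 1·6 + 5, 6 = 1·5 + 1; back-substituting gives 1 = 59·11 − 9·72, so 11⁻¹ ≡ 59 (mod 72).
For any y ∈ ℤ_{72}, x = 59(y − 10) mod 72 satisfies f(x) = 11·59(y − 10) + 10 ≡ y (since 11·59 ≡ 1 mod 72). So every y has a preimage.
Thus f is bijective.
Since f is bijective, we compute f⁻¹(24): solve 11x + 10 ≡ 24 (mod 72), i.e. 11x ≡ 14 (mod 72).
Multiplying by 11⁻¹ = 59 gives x ≡ 59·14 = 826 = 11·72 + 34 ≡ 34 (mod 72).
Check: f(34) = 11·34 + 10 = 384 = 5·72 + 24 ≡ 24 (mod 72).

34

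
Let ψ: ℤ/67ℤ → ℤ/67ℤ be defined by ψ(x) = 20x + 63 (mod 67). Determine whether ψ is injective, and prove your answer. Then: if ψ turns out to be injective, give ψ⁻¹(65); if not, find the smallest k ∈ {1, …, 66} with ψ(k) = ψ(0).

47

Suppose ψ(a) = ψ(b) in ℤ/67ℤ. Then 20a + 63 ≡ 20b + 63 (mod 67), thus 20(a − b) ≡ 0 (mod 67).
Since gcd(20, 67) = 1, 20 is invertible modulo 67, hence a − b ≡ 0 (mod 67), i.e. a = b.
Thus ψ is injective.
We now compute 20⁻¹ mod 67 explicitly. Euclid's algorithm: 67 = 3·20 + 7, 20 = 2·7 + 6, 7 = 1·6 + 1; back-substituting gives 1 = 57·20 − 17·67, so 20⁻¹ ≡ 57 (mod 67).
Since ψ is injective, we compute ψ⁻¹(65): solve 20x + 63 ≡ 65 (mod 67), i.e. 20x ≡ 2 (mod 67).
Multiplying by 20⁻¹ = 57 gives x ≡ 57·2 = 114 = 1·67 + 47 ≡ 47 (mod 67).
Check: ψ(47) = 20·47 + 63 = 1003 = 14·67 + 65 ≡ 65 (mod 67).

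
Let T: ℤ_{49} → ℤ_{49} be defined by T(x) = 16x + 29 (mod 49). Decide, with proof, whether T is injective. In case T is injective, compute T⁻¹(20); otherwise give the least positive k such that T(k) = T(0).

27

Recall: injectivity means: for all x_1, x_2 in the domain, T(x_1) = T(x_2) implies x_1 = x_2.
If T(x_1) = T(x_2), then 16x_1 ≡ 16x_2 (mod 49). Because gcd(16, 49) = 1, we may cancel 16 to get x_1 ≡ x_2 (mod 49).
Thus T is injective.
We now compute 16⁻¹ mod 49 explicitly. Euclid's algorithm: 49 = 3·16 + 1; back-substituting gives 1 = 46·16 − 15·49, so 16⁻¹ ≡ 46 (mod 49).
Since T is injective, we find T⁻¹(20): we need 16x ≡ 20 − 29 ≡ 40 (mod 49). Using 16⁻¹ = 46: x ≡ 46·40 = 1840 = 37·49 + 27, so x = 27.
Check: T(27) = 16·27 + 29 = 461 = 9·49 + 20 ≡ 20 (mod 49).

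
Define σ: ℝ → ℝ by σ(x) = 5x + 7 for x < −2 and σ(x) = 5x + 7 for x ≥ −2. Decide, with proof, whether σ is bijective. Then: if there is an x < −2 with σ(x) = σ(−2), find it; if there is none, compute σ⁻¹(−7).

-14/5

Both pieces are strictly increasing (slopes 5 and 5), so each is injective on its own interval.
The left piece maps (−∞, −2) onto (−∞, −3); the right piece maps [−2, ∞) onto [−3, ∞).
Since −3 = −3, the images partition ℝ: σ is injective and surjective, hence bijective.
Because the two images are disjoint, no x < −2 has σ(x) = σ(−2), so we compute σ⁻¹(−7): −7 lies in (−∞, −3), so solve 5x + 7 = −7: x = (−7 − 7)/5 = −14/5.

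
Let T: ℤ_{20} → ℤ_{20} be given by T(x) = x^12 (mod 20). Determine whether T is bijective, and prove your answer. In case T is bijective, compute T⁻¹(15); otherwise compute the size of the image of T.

T(1) = 1^12 = 1.
T(3): Repeated squaring mod 20: 3^1 ≡ 3, 3^2 ≡ 3² = 9, 3^4 ≡ 9² = 81 ≡ 1, 3^8 ≡ 1² = 1. Since 12 = 8 + 4, 3^12 ≡ 1·1: 1·1 = 1. So 3^12 ≡ 1 (mod 20).
So T(1) = T(3) = 1 while 1 ≠ 3, hence T is not injective, hence not bijective.
Since T is not bijective, we determine |image(T)|. Computing x^12 mod 20 for each x (by repeated squaring, reducing mod 20 at every step), the values T(0), T(1), …, T(19) are: 0, 1, 16, 1, 16, 5, 16, 1, 16, 1, 0, 1, 16, 1, 16, 5, 16, 1, 16, 1.
The distinct values are {0, 1, 5, 16}; there are 4 of them.

4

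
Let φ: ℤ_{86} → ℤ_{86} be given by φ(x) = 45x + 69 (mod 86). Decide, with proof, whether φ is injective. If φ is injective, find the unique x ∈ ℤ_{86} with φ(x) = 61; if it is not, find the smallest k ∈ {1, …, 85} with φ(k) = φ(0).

By definition, φ is injective if φ(x_1) = φ(x_2) implies x_1 = x_2.
Suppose φ(x_1) = φ(x_2) in ℤ_{86}. Then 45x_1 + 69 ≡ 45x_2 + 69 (mod 86), therefore 45(x_1 − x_2) ≡ 0 (mod 86).
Since gcd(45, 86) = 1, 45 is invertible modulo 86, hence x_1 − x_2 ≡ 0 (mod 86), i.e. x_1 = x_2.
Hence φ is injective.
We now compute 45⁻¹ mod 86 explicitly. Euclid's algorithm: 86 = 1·45 + 41, 45 = 1·41 + 4, 41 = 10·4 + 1; back-substituting gives 1 = 65·45 − 34·86, so 45⁻¹ ≡ 65 (mod 86).
Since φ is injective, we compute φ⁻¹(61): solve 45x + 69 ≡ 61 (mod 86), i.e. 45x ≡ 78 (mod 86).
Multiplying by 45⁻¹ = 65 gives x ≡ 65·78 = 5070 = 58·86 + 82 ≡ 82 (mod 86).
Check: φ(82) = 45·82 + 69 = 3759 = 43·86 + 61 ≡ 61 (mod 86).

82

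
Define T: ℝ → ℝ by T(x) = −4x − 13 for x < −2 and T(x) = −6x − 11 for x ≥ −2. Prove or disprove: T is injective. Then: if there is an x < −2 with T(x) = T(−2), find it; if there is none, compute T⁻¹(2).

-7/2

Both pieces are strictly decreasing (slopes −4 and −6), so each is injective on its own interval.
The left piece maps (−∞, −2) onto (−5, ∞); the right piece maps [−2, ∞) onto (−∞, 1].
These images overlap. In particular T(−2) = 1 (right piece), and solving −4x − 13 = 1 on the left piece gives x = −7/2 < −2.
So T(−7/2) = T(−2) with −7/2 ≠ −2, and T is not injective. This x = −7/2 is the requested value below −2.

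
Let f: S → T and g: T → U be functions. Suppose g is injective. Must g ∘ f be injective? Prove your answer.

No. Take S = {1, 2}, T = U = {1, 2, 3, 4, 5}, f(1) = f(2) = 1, and g = identity (injective).
Then (g ∘ f)(1) = (g ∘ f)(2) = 1 with 1 ≠ 2, so g ∘ f is not injective.

not injective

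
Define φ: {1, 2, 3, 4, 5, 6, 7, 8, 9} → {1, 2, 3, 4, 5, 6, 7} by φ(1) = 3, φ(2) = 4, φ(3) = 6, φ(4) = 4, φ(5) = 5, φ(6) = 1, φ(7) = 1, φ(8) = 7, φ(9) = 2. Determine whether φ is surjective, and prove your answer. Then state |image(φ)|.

Every element of the codomain has a preimage: 1 = φ(6), 2 = φ(9), 3 = φ(1), 4 = φ(2), 5 = φ(5), 6 = φ(3), 7 = φ(8).
So φ is surjective.
The image of φ is {1, 2, 3, 4, 5, 6, 7}, which has 7 elements.

7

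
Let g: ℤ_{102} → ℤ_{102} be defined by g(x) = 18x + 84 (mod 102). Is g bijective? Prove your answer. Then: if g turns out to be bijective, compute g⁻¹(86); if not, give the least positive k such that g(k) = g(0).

17

We have gcd(18, 102) = 6 > 1. Taking u = 0 and v = 17: g(0) = 84 and g(17) = 18·17 + 84 = 390 ≡ 84 (mod 102).
So g(0) = g(17) while 0 ≠ 17, therefore g is not injective, hence not bijective.
Since g is not bijective, we find the least positive k with g(k) = g(0): this means 18k ≡ 0 (mod 102), i.e. 102 ∣ 18k. Since gcd(18, 102) = 6, dividing through by 6 this holds exactly when 17 ∣ 3k, and as gcd(3, 17) = 1, exactly when 17 ∣ k.
The smallest positive such k is 17.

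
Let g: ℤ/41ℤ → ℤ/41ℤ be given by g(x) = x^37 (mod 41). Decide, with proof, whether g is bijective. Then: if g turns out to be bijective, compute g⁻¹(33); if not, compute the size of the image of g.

Since 41 is prime, the nonzero elements of ℤ/41ℤ form a cyclic group of order 40.
As gcd(37, 40) = 1, raising to the 37th power is a bijection on this group: if s^37 ≡ t^37 then (st^{−1})^37 = 1, and the only element of order dividing gcd(37, 40) = 1 is 1, so s = t.
With g(0) = 0 this makes g injective on all of ℤ/41ℤ, hence bijective (finite equal-size domain and codomain). In particular g is bijective.
Since g is bijective, we find the preimage of 33. The inverse of x ↦ x^37 on (ℤ/41ℤ)^× is x ↦ x^13, because 37·13 = 481 = 12·40 + 1 ≡ 1 (mod 40) and x^{40} = 1 for x ≠ 0 (Fermat). So g⁻¹(33) = 33^13 mod 41.
Repeated squaring mod 41: 33^1 ≡ 33, 33^2 ≡ 33² = 1089 ≡ 23, 33^4 ≡ 23² = 529 ≡ 37, 33^8 ≡ 37² = 1369 ≡ 16. Since 13 = 8 + 4 + 1, 33^13 ≡ 16·37·33: 16·37 = 592 ≡ 18, then 18·33 = 594 ≡ 20. So 33^13 ≡ 20 (mod 41).
Hence g⁻¹(33) = 20.

20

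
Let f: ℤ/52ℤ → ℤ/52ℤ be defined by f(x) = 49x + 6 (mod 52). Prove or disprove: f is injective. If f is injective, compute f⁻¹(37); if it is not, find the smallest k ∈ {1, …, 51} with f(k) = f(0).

7

Recall that f is injective if f(a) = f(b) implies a = b.
Suppose f(a) = f(b) in ℤ/52ℤ. Then 49a + 6 ≡ 49b + 6 (mod 52), therefore 49(a − b) ≡ 0 (mod 52).
Since gcd(49, 52) = 1, 49 is invertible modulo 52, thus a − b ≡ 0 (mod 52), i.e. a = b.
Hence f is injective.
We now compute 49⁻¹ mod 52 explicitly. Euclid's algorithm: 52 = 1·49 + 3, 49 = 16·3 + 1; back-substituting gives 1 = 17·49 − 16·52, so 49⁻¹ ≡ 17 (mod 52).
Since f is injective, we compute f⁻¹(37): solve 49x + 6 ≡ 37 (mod 52), i.e. 49x ≡ 31 (mod 52).
Multiplying by 49⁻¹ = 17 gives x ≡ 17·31 = 527 = 10·52 + 7 ≡ 7 (mod 52).
Check: f(7) = 49·7 + 6 = 349 = 6·52 + 37 ≡ 37 (mod 52).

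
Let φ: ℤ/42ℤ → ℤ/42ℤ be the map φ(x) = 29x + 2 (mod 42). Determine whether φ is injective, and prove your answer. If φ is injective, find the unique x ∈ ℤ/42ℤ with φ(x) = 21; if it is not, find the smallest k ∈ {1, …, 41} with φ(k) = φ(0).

Suppose φ(a) = φ(b) in ℤ/42ℤ. Then 29a + 2 ≡ 29b + 2 (mod 42), so 29(a − b) ≡ 0 (mod 42).
Since gcd(29, 42) = 1, 29 is invertible modulo 42, therefore a − b ≡ 0 (mod 42), i.e. a = b.
Therefore φ is injective.
We now compute 29⁻¹ mod 42 explicitly. Euclid's algorithm: 42 = 1·29 + 13, 29 = 2·13 + 3, 13 = 4·3 + 1; back-substituting gives 1 = 29·29 − 20·42, so 29⁻¹ ≡ 29 (mod 42).
Since φ is injective, we find φ⁻¹(21): we need 29x ≡ 21 − 2 ≡ 19 (mod 42). Using 29⁻¹ = 29: x ≡ 29·19 = 551 = 13·42 + 5, so x = 5.
Check: φ(5) = 29·5 + 2 = 147 = 3·42 + 21 ≡ 21 (mod 42).

5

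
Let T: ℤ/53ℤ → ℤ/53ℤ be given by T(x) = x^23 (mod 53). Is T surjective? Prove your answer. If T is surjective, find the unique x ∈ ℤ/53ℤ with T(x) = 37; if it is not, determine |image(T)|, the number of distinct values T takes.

Since 53 is prime, the nonzero elements of ℤ/53ℤ form a cyclic group of order 52.
As gcd(23, 52) = 1, raising to the 23rd power is a bijection on this group: if s^23 ≡ t^23 then (st^{−1})^23 = 1, and the only element of order dividing gcd(23, 52) = 1 is 1, so s = t.
With T(0) = 0 this makes T injective on all of ℤ/53ℤ, hence bijective (finite equal-size domain and codomain). In particular T is surjective.
Since T is surjective, we find the preimage of 37. The inverse of x ↦ x^23 on (ℤ/53ℤ)^× is x ↦ x^43, because 23·43 = 989 = 19·52 + 1 ≡ 1 (mod 52) and x^{52} = 1 for x ≠ 0 (Fermat). So T⁻¹(37) = 37^43 mod 53.
Repeated squaring mod 53: 37^1 ≡ 37, 37^2 ≡ 37² = 1369 ≡ 44, 37^4 ≡ 44² = 1936 ≡ 28, 37^8 ≡ 28² = 784 ≡ 42, 37^16 ≡ 42² = 1764 ≡ 15, 37^32 ≡ 15² = 225 ≡ 13. Since 43 = 32 + 8 + 2 + 1, 37^43 ≡ 13·42·44·37: 13·42 = 546 ≡ 16, then 16·44 = 704 ≡ 15, then 15·37 = 555 ≡ 25. So 37^43 ≡ 25 (mod 53).
Hence T⁻¹(37) = 25.

25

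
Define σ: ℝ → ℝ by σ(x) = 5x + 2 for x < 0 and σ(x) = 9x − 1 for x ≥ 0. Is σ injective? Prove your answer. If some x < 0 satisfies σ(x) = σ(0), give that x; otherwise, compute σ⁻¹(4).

-3/5

Both pieces are strictly increasing (slopes 5 and 9), so each is injective on its own interval.
The left piece maps (−∞, 0) onto (−∞, 2); the right piece maps [0, ∞) onto [−1, ∞).
These images overlap. In particular σ(0) = −1 (right piece), and solving 5x + 2 = −1 on the left piece gives x = −3/5 < 0.
So σ(−3/5) = σ(0) with −3/5 ≠ 0, and σ is not injective. This x = −3/5 is the requested value below 0.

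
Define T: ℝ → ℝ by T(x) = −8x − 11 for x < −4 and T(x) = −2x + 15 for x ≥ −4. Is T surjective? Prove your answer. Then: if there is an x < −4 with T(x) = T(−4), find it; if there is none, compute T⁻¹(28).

Both pieces are strictly decreasing (slopes −8 and −2), so each is injective on its own interval.
The left piece maps (−∞, −4) onto (21, ∞); the right piece maps [−4, ∞) onto (−∞, 23].
The union (21, ∞) ∪ (−∞, 23] covers ℝ, so T is surjective.
For the follow-up: the images overlap, so an x < −4 with T(x) = T(−4) exists. T(−4) = 23; solving −8x − 11 = 23 for x < −4 gives x = (23 + 11)/(−8) = −17/4.

-17/4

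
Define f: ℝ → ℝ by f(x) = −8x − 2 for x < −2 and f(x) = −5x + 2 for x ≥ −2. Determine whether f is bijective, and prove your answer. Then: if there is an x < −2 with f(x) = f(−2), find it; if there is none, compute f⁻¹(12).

-2

Both pieces are strictly decreasing (slopes −8 and −5), so each is injective on its own interval.
The left piece maps (−∞, −2) onto (14, ∞); the right piece maps [−2, ∞) onto (−∞, 12].
The images leave a gap (14 has no preimage), so f is not surjective, hence not bijective.
Because the two images are disjoint, no x < −2 has f(x) = f(−2), so we compute f⁻¹(12): 12 lies in (−∞, 12], so solve −5x + 2 = 12: x = (12 − 2)/(−5) = −2.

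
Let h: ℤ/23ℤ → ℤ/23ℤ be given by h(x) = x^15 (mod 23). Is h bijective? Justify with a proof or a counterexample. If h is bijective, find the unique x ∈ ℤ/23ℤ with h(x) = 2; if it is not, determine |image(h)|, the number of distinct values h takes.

Since 23 is prime, the nonzero elements of ℤ/23ℤ form a cyclic group of order 22.
As gcd(15, 22) = 1, raising to the 15th power is a bijection on this group: if x_1^15 ≡ x_2^15 then (x_1x_2^{−1})^15 = 1, and the only element of order dividing gcd(15, 22) = 1 is 1, so x_1 = x_2.
With h(0) = 0 this makes h injective on all of ℤ/23ℤ, hence bijective (finite equal-size domain and codomain). In particular h is bijective.
Since h is bijective, we find the preimage of 2. The inverse of x ↦ x^15 on (ℤ/23ℤ)^× is x ↦ x^3, because 15·3 = 45 = 2·22 + 1 ≡ 1 (mod 22) and x^{22} = 1 for x ≠ 0 (Fermat). So h⁻¹(2) = 2^3 mod 23.
Repeated squaring mod 23: 2^1 ≡ 2, 2^2 ≡ 2² = 4. Since 3 = 2 + 1, 2^3 ≡ 4·2: 4·2 = 8. So 2^3 ≡ 8 (mod 23).
Hence h⁻¹(2) = 8.

8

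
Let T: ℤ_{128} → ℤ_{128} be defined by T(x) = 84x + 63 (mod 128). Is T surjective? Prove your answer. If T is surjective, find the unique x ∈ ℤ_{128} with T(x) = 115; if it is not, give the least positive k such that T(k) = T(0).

32

Since gcd(84, 128) = 4, we have 84x ≡ 0 (mod 4) for all x, so T(x) ≡ 3 (mod 4).
But 0 ≢ 3 (mod 4), so 0 ∈ ℤ_{128} has no preimage. Therefore T is not surjective.
Since T is not surjective, we find the least positive k with T(k) = T(0): this means 84k ≡ 0 (mod 128), i.e. 128 ∣ 84k. Since gcd(84, 128) = 4, dividing through by 4 this holds exactly when 32 ∣ 21k, and as gcd(21, 32) = 1, exactly when 32 ∣ k.
The smallest positive such k is 32.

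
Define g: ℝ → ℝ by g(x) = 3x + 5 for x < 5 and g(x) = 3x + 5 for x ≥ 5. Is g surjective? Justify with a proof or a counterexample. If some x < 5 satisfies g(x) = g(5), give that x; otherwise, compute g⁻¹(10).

Both pieces are strictly increasing (slopes 3 and 3), so each is injective on its own interval.
The left piece maps (−∞, 5) onto (−∞, 20); the right piece maps [5, ∞) onto [20, ∞).
These images together cover ℝ, so g is surjective.
Because the two images are disjoint, no x < 5 has g(x) = g(5), so we compute g⁻¹(10): 10 lies in (−∞, 20), so solve 3x + 5 = 10: x = (10 − 5)/3 = 5/3.

5/3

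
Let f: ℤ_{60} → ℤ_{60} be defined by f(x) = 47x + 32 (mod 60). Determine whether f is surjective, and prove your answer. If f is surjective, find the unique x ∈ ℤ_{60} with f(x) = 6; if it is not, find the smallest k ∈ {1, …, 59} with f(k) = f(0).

Recall: surjectivity means every element of the codomain has a preimage under f.
Since gcd(47, 60) = 1, 47 is invertible modulo 60. Euclid's algorithm: 60 = 1·47 + 13, 47 = 3·13 + 8, 13 = 1·8 + 5, 8 = 1·5 + 3, 5 = 1·3 + 2, 3 = 1·2 + 1; back-substituting gives 1 = 23·47 − 18·60, so 47⁻¹ ≡ 23 (mod 60).
Then y ↦ 23(y − 32) is a two-sided inverse to f, so every y ∈ ℤ_{60} has a preimage.
So f is surjective.
Since f is surjective, we find f⁻¹(6): we need 47x ≡ 6 − 32 ≡ 34 (mod 60). Using 47⁻¹ = 23: x ≡ 23·34 = 782 = 13·60 + 2, so x = 2.
Check: f(2) = 47·2 + 32 = 126 = 2·60 + 6 ≡ 6 (mod 60).

2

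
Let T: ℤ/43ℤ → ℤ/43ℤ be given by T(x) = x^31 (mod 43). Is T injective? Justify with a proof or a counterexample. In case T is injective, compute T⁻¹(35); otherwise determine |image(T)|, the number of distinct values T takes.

Since 43 is prime, the nonzero elements of ℤ/43ℤ form a cyclic group of order 42.
As gcd(31, 42) = 1, raising to the 31st power is a bijection on this group: if s^31 ≡ t^31 then (st^{−1})^31 = 1, and the only element of order dividing gcd(31, 42) = 1 is 1, so s = t.
With T(0) = 0 this makes T injective on all of ℤ/43ℤ, hence bijective (finite equal-size domain and codomain). In particular T is injective.
Since T is injective, we find the preimage of 35. The inverse of x ↦ x^31 on (ℤ/43ℤ)^× is x ↦ x^19, because 31·19 = 589 = 14·42 + 1 ≡ 1 (mod 42) and x^{42} = 1 for x ≠ 0 (Fermat). So T⁻¹(35) = 35^19 mod 43.
Repeated squaring mod 43: 35^1 ≡ 35, 35^2 ≡ 35² = 1225 ≡ 21, 35^4 ≡ 21² = 441 ≡ 11, 35^8 ≡ 11² = 121 ≡ 35, 35^16 ≡ 35² = 1225 ≡ 21. Since 19 = 16 + 2 + 1, 35^19 ≡ 21·21·35: 21·21 = 441 ≡ 11, then 11·35 = 385 ≡ 41. So 35^19 ≡ 41 (mod 43).
Hence T⁻¹(35) = 41.

41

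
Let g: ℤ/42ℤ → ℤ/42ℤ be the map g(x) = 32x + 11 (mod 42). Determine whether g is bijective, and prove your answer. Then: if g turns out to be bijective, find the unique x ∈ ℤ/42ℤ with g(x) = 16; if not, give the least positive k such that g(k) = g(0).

We have gcd(32, 42) = 2 > 1. Taking a = 0 and b = 21: g(0) = 11 and g(21) = 32·21 + 11 = 683 ≡ 11 (mod 42).
So g(0) = g(21) while 0 ≠ 21, therefore g is not injective, hence not bijective.
Since g is not bijective, we find the least positive k with g(k) = g(0): this means 32k ≡ 0 (mod 42), i.e. 42 ∣ 32k. Since gcd(32, 42) = 2, dividing through by 2 this holds exactly when 21 ∣ 16k, and as gcd(16, 21) = 1, exactly when 21 ∣ k.
The smallest positive such k is 21.

21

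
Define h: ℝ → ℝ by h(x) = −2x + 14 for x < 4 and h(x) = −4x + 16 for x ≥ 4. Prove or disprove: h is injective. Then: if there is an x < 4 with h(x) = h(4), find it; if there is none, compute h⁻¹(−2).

Both pieces are strictly decreasing (slopes −2 and −4), so each is injective on its own interval.
The left piece maps (−∞, 4) onto (6, ∞); the right piece maps [4, ∞) onto (−∞, 0].
These images are disjoint, so no value is attained by both pieces. Hence h is injective.
Because the two images are disjoint, no x < 4 has h(x) = h(4), so we compute h⁻¹(−2): −2 lies in (−∞, 0], so solve −4x + 16 = −2: x = (−2 − 16)/(−4) = 9/2.

9/2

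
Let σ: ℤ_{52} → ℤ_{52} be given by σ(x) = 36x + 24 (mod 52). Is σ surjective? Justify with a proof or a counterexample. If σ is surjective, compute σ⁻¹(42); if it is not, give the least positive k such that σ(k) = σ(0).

Recall: σ is surjective if every y in the codomain equals σ(x) for some x in the domain.
Since gcd(36, 52) = 4, we have 36x ≡ 0 (mod 4) for all x, so σ(x) ≡ 0 (mod 4).
But 1 ≢ 0 (mod 4), so 1 ∈ ℤ_{52} has no preimage. Therefore σ is not surjective.
Since σ is not surjective, we find the least positive k with σ(k) = σ(0): this means 36k ≡ 0 (mod 52), i.e. 52 ∣ 36k. Since gcd(36, 52) = 4, dividing through by 4 this holds exactly when 13 ∣ 9k, and as gcd(9, 13) = 1, exactly when 13 ∣ k.
The smallest positive such k is 13.

13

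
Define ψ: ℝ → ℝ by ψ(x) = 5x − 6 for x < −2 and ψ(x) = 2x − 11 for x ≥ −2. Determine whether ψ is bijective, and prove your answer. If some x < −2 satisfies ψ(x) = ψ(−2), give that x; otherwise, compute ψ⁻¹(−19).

Both pieces are strictly increasing (slopes 5 and 2), so each is injective on its own interval.
The left piece maps (−∞, −2) onto (−∞, −16); the right piece maps [−2, ∞) onto [−15, ∞).
The images leave a gap (−16 has no preimage), so ψ is not surjective, hence not bijective.
Because the two images are disjoint, no x < −2 has ψ(x) = ψ(−2), so we compute ψ⁻¹(−19): −19 lies in (−∞, −16), so solve 5x − 6 = −19: x = (−19 + 6)/5 = −13/5.

-13/5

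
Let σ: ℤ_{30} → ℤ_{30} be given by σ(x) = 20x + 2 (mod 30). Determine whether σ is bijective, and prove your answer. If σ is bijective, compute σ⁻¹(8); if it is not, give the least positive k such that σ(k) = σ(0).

3

Recall: σ is injective when σ(x_1) = σ(x_2) forces x_1 = x_2.
We have gcd(20, 30) = 10 > 1. Taking x_1 = 0 and x_2 = 3: σ(0) = 2 and σ(3) = 20·3 + 2 = 62 ≡ 2 (mod 30).
So σ(0) = σ(3) while 0 ≠ 3, thus σ is not injective, hence not bijective.
Since σ is not bijective, we find the least positive k with σ(k) = σ(0): this means 20k ≡ 0 (mod 30), i.e. 30 ∣ 20k. Since gcd(20, 30) = 10, dividing through by 10 this holds exactly when 3 ∣ 2k, and as gcd(2, 3) = 1, exactly when 3 ∣ k.
The smallest positive such k is 3.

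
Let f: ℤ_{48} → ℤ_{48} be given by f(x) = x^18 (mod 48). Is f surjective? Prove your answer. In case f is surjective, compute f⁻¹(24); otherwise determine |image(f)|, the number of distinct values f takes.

f(2): Repeated squaring mod 48: 2^1 ≡ 2, 2^2 ≡ 2² = 4, 2^4 ≡ 4² = 16, 2^8 ≡ 16² = 256 ≡ 16, 2^16 ≡ 16² = 256 ≡ 16. Since 18 = 16 + 2, 2^18 ≡ 16·4: 16·4 = 64 ≡ 16. So 2^18 ≡ 16 (mod 48).
f(4): Repeated squaring mod 48: 4^1 ≡ 4, 4^2 ≡ 4² = 16, 4^4 ≡ 16² = 256 ≡ 16, 4^8 ≡ 16² = 256 ≡ 16, 4^16 ≡ 16² = 256 ≡ 16. Since 18 = 16 + 2, 4^18 ≡ 16·16: 16·16 = 256 ≡ 16. So 4^18 ≡ 16 (mod 48).
So f(2) = f(4) = 16 while 2 ≠ 4, therefore f is not injective.
A non-injective map from the 48-element set ℤ_{48} to itself takes at most 47 distinct values, so it cannot be surjective. So f is not surjective.
Since f is not surjective, we determine |image(f)|. Computing x^18 mod 48 for each x (by repeated squaring, reducing mod 48 at every step), the values f(0), f(1), …, f(47) are: 0, 1, 16, 9, 16, 25, 0, 1, 16, 33, 16, 25, 0, 25, 16, 33, 16, 1, 0, 25, 16, 9, 16, 1, 0, 1, 16, 9, 16, 25, 0, 1, 16, 33, 16, 25, 0, 25, 16, 33, 16, 1, 0, 25, 16, 9, 16, 1.
The distinct values are {0, 1, 9, 16, 25, 33}; there are 6 of them.

6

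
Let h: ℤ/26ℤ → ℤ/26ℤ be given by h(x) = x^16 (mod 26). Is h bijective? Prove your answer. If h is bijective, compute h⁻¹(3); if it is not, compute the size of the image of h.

h(1) = 1^16 = 1.
h(5): Repeated squaring mod 26: 5^1 ≡ 5, 5^2 ≡ 5² = 25, 5^4 ≡ 25² = 625 ≡ 1, 5^8 ≡ 1² = 1, 5^16 ≡ 1² = 1. So 5^16 ≡ 1 (mod 26).
So h(1) = h(5) = 1 while 1 ≠ 5, hence h is not injective, hence not bijective.
Since h is not bijective, we determine |image(h)|. Computing x^16 mod 26 for each x (by repeated squaring, reducing mod 26 at every step), the values h(0), h(1), …, h(25) are: 0, 1, 16, 3, 22, 1, 22, 9, 14, 9, 16, 3, 14, 13, 14, 3, 16, 9, 14, 9, 22, 1, 22, 3, 16, 1.
The distinct values are {0, 1, 3, 9, 13, 14, 16, 22}; there are 8 of them.

8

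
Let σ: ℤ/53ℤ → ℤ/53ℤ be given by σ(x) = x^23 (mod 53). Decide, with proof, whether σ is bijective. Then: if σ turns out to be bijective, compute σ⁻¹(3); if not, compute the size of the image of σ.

8

Since 53 is prime, the nonzero elements of ℤ/53ℤ form a cyclic group of order 52.
As gcd(23, 52) = 1, raising to the 23rd power is a bijection on this group: if s^23 ≡ t^23 then (st^{−1})^23 = 1, and the only element of order dividing gcd(23, 52) = 1 is 1, so s = t.
With σ(0) = 0 this makes σ injective on all of ℤ/53ℤ, hence bijective (finite equal-size domain and codomain). In particular σ is bijective.
Since σ is bijective, we find the preimage of 3. The inverse of x ↦ x^23 on (ℤ/53ℤ)^× is x ↦ x^43, because 23·43 = 989 = 19·52 + 1 ≡ 1 (mod 52) and x^{52} = 1 for x ≠ 0 (Fermat). So σ⁻¹(3) = 3^43 mod 53.
Repeated squaring mod 53: 3^1 ≡ 3, 3^2 ≡ 3² = 9, 3^4 ≡ 9² = 81 ≡ 28, 3^8 ≡ 28² = 784 ≡ 42, 3^16 ≡ 42² = 1764 ≡ 15, 3^32 ≡ 15² = 225 ≡ 13. Since 43 = 32 + 8 + 2 + 1, 3^43 ≡ 13·42·9·3: 13·42 = 546 ≡ 16, then 16·9 = 144 ≡ 38, then 38·3 = 114 ≡ 8. So 3^43 ≡ 8 (mod 53).
Hence σ⁻¹(3) = 8.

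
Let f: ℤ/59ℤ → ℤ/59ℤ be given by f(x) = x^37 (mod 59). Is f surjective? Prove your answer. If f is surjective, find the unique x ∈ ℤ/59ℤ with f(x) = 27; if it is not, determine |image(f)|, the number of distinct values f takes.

22

Since 59 is prime, the nonzero elements of ℤ/59ℤ form a cyclic group of order 58.
As gcd(37, 58) = 1, raising to the 37th power is a bijection on this group: if x_1^37 ≡ x_2^37 then (x_1x_2^{−1})^37 = 1, and the only element of order dividing gcd(37, 58) = 1 is 1, so x_1 = x_2.
With f(0) = 0 this makes f injective on all of ℤ/59ℤ, hence bijective (finite equal-size domain and codomain). In particular f is surjective.
Since f is surjective, we find the preimage of 27. The inverse of x ↦ x^37 on (ℤ/59ℤ)^× is x ↦ x^11, because 37·11 = 407 = 7·58 + 1 ≡ 1 (mod 58) and x^{58} = 1 for x ≠ 0 (Fermat). So f⁻¹(27) = 27^11 mod 59.
Repeated squaring mod 59: 27^1 ≡ 27, 27^2 ≡ 27² = 729 ≡ 21, 27^4 ≡ 21² = 441 ≡ 28, 27^8 ≡ 28² = 784 ≡ 17. Since 11 = 8 + 2 + 1, 27^11 ≡ 17·21·27: 17·21 = 357 ≡ 3, then 3·27 = 81 ≡ 22. So 27^11 ≡ 22 (mod 59).
Hence f⁻¹(27) = 22.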